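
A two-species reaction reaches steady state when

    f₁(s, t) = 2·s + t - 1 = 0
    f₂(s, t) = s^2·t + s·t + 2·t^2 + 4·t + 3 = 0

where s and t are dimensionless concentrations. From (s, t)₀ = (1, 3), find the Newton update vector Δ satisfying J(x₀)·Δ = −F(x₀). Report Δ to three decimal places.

(-1.222, -1.556)

At (1, 3): F = (4.000, 39.000).
Jacobian J = [[2, 1], [2·s·t + t, s^2 + s + 4·t + 4]].
At the point, J = [[2.000, 1.000], [9.000, 18.000]] (det J = 27.000).
Solving J·Δ = −F gives Δ = (-1.222, -1.556).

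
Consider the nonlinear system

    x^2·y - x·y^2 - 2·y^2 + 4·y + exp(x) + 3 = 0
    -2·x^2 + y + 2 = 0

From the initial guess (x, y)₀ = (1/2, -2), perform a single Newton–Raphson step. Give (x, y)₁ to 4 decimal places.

(0.7785, -0.9429)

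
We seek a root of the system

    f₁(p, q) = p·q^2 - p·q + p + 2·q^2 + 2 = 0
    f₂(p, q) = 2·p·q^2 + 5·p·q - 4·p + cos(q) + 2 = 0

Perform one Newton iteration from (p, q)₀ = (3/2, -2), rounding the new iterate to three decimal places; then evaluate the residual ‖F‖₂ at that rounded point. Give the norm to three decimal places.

6.187

At (3/2, -2): F = (20.500, -7.41615).
Jacobian J = [[q^2 - q + 1, 2·p·q - p + 4·q], [2·q^2 + 5·q - 4, 4·p·q + 5·p - sin(q)]].
At the point, J = [[7.000, -15.500], [-6.000, -3.59070]] (det J = -118.13492).
Solving J·Δ = −F gives Δ = (-1.596, 0.602).
Then the next iterate is (p, q)₁ = (-0.096, -1.398).
Re-evaluating at (-0.096, -1.398): F = (5.49098, 2.85173), so ‖F‖₂ = 6.187.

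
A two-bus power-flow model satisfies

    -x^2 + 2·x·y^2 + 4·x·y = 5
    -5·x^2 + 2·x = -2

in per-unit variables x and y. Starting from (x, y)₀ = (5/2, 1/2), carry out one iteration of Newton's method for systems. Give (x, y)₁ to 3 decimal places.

At (5/2, 1/2): F = (-5.000, -24.250).
Jacobian J = [[-2·x + 2·y^2 + 4·y, 4·x·y + 4·x], [-10·x + 2, 0]].
At the point, J = [[-2.500, 15.000], [-23.000, 0.000]] (det J = 345.000).
Solving J·Δ = −F gives Δ = (-1.054, 0.158).
Then the next iterate is (x, y)₁ = (1.446, 0.658).

(1.446, 0.658)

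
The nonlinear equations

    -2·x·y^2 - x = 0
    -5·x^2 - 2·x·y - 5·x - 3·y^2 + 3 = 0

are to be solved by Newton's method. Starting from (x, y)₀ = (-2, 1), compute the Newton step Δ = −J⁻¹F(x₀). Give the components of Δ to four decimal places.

(0.3673, -0.6122)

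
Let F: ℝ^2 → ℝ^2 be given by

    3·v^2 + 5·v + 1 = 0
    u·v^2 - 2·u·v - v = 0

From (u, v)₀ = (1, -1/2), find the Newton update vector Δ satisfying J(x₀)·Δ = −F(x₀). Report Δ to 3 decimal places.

(-0.200, 0.375)

At (1, -1/2): F = (-0.750, 1.750).
Jacobian J = [[0, 6·v + 5], [v^2 - 2·v, 2·u·v - 2·u - 1]].
At the point, J = [[0.000, 2.000], [1.250, -4.000]] (det J = -2.500).
Solving J·Δ = −F gives Δ = (-0.200, 0.375).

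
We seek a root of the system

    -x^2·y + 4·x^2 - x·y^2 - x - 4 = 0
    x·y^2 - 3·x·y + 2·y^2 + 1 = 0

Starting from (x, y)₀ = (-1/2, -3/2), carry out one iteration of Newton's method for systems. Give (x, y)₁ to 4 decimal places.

At (-1/2, -3/2): F = (-1.0000, 2.1250).
Jacobian J = [[-2·x·y + 8·x - y^2 - 1, -x^2 - 2·x·y], [y^2 - 3·y, 2·x·y - 3·x + 4·y]].
At the point, J = [[-8.7500, -1.7500], [6.7500, -3.0000]] (det J = 38.0625).
Solving J·Δ = −F gives Δ = (-0.1765, 0.3112).
Then the next iterate is (x, y)₁ = (-0.6765, -1.1888).

(-0.6765, -1.1888)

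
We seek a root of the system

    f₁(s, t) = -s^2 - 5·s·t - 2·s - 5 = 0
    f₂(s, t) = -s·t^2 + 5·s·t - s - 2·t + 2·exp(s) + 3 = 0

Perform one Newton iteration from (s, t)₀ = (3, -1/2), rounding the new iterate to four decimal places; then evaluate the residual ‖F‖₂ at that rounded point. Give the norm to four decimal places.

At (3, -1/2): F = (-12.5000, 32.921074).
Jacobian J = [[-2·s - 5·t - 2, -5·s], [-t^2 + 5·t + 2·exp(s) - 1, -2·s·t + 5·s - 2]].
At the point, J = [[-5.5000, -15.0000], [36.421074, 16.0000]] (det J = 458.316108).
Solving J·Δ = −F gives Δ = (-0.6411, -0.5983).
Then the next iterate is (s, t)₁ = (2.3589, -1.0983).
Re-evaluating at (2.3589, -1.0983): F = (-2.328310, 8.196963), so ‖F‖₂ = 8.5212.

8.5212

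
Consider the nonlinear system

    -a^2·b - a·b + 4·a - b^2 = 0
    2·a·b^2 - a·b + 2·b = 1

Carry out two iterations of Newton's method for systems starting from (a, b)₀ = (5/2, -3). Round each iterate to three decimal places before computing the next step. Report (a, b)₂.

(0.722, -1.986)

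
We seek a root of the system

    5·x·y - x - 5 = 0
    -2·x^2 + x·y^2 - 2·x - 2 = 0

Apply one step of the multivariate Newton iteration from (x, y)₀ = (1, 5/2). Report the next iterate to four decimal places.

At (1, 5/2): F = (6.5000, 0.2500).
Jacobian J = [[5·y - 1, 5·x], [-4·x + y^2 - 2, 2·x·y]].
At the point, J = [[11.5000, 5.0000], [0.2500, 5.0000]] (det J = 56.2500).
Solving J·Δ = −F gives Δ = (-0.5556, -0.0222).
Then the next iterate is (x, y)₁ = (0.4444, 2.4778).

(0.4444, 2.4778)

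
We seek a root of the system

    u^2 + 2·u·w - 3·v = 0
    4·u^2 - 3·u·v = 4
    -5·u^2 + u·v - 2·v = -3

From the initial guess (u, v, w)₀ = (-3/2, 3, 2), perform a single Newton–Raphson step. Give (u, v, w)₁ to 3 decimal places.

(1.117, 11.100, -9.478)

At (-3/2, 3, 2): F = (-12.750, 18.500, -18.750).
Jacobian J = [[2·u + 2·w, -3, 2·u], [8·u - 3·v, -3·u, 0], [-10·u + v, u - 2, 0]].
At the point, J = [[1.000, -3.000, -3.000], [-21.000, 4.500, 0.000], [18.000, -3.500, 0.000]] (det J = 22.500).
Solving J·Δ = −F gives Δ = (2.617, 8.100, -11.478).
Then the next iterate is (u, v, w)₁ = (1.117, 11.100, -9.478).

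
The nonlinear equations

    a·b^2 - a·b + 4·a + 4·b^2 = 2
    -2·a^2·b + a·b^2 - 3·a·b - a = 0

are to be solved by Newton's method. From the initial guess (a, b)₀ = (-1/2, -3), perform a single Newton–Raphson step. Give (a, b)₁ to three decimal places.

(-0.364, -1.625)

At (-1/2, -3): F = (26.000, -7.000).
Jacobian J = [[b^2 - b + 4, 2·a·b - a + 8·b], [-4·a·b + b^2 - 3·b - 1, -2·a^2 + 2·a·b - 3·a]].
At the point, J = [[16.000, -20.500], [11.000, 4.000]] (det J = 289.500).
Solving J·Δ = −F gives Δ = (0.136, 1.375).
Then the next iterate is (a, b)₁ = (-0.364, -1.625).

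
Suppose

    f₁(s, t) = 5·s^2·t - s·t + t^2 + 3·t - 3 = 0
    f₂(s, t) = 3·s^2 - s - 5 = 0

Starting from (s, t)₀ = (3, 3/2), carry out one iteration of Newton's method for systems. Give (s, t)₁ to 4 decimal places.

(1.8824, 1.1222)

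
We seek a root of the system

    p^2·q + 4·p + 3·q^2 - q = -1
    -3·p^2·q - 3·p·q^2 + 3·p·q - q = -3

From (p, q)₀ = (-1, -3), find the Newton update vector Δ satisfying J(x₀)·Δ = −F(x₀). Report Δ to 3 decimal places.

At (-1, -3): F = (24.000, 51.000).
Jacobian J = [[2·p·q + 4, p^2 + 6·q - 1], [-6·p·q - 3·q^2 + 3·q, -3·p^2 - 6·p·q + 3·p - 1]].
At the point, J = [[10.000, -18.000], [-54.000, -25.000]] (det J = -1222.000).
Solving J·Δ = −F gives Δ = (0.260, 1.478).

(0.260, 1.478)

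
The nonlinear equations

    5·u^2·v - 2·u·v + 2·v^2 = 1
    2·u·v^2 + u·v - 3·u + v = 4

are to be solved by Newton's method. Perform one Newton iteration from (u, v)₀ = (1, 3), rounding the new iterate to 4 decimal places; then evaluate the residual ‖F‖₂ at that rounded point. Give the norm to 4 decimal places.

47.6339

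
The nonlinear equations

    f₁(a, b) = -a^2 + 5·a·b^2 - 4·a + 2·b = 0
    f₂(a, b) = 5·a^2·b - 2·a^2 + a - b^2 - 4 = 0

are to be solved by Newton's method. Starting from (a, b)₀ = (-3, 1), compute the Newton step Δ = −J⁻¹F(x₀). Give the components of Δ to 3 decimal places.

(0.583, -0.211)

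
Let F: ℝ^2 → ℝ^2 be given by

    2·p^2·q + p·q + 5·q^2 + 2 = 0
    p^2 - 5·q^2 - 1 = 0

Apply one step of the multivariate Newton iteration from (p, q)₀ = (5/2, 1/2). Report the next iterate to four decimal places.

At (5/2, 1/2): F = (10.7500, 4.0000).
Jacobian J = [[4·p·q + q, 2·p^2 + p + 10·q], [2·p, -10·q]].
At the point, J = [[5.5000, 20.0000], [5.0000, -5.0000]] (det J = -127.5000).
Solving J·Δ = −F gives Δ = (-1.0490, -0.2490).
Then the next iterate is (p, q)₁ = (1.4510, 0.2510).

(1.4510, 0.2510)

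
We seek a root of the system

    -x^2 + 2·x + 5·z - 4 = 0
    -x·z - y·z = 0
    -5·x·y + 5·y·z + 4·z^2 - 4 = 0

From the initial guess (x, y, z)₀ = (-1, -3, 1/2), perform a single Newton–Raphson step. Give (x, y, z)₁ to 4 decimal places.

(0.5331, -3.1451, 0.1735)

At (-1, -3, 1/2): F = (-4.5000, 2.0000, -25.5000).
Jacobian J = [[-2·x + 2, 0, 5], [-z, -z, -x - y], [-5·y, -5·x + 5·z, 5·y + 8·z]].
At the point, J = [[4.0000, 0.0000, 5.0000], [-0.5000, -0.5000, 4.0000], [15.0000, 7.5000, -11.0000]] (det J = -79.2500).
Solving J·Δ = −F gives Δ = (1.5331, -0.1451, -0.3265).
Then the next iterate is (x, y, z)₁ = (0.5331, -3.1451, 0.1735).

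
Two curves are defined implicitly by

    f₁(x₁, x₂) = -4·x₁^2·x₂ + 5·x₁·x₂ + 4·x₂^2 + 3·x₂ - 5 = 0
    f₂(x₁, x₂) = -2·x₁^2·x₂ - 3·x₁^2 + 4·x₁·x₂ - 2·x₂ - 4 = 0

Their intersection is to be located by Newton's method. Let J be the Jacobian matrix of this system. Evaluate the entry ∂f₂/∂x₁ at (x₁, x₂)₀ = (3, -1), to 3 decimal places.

-10.000

∂f₂/∂x₁ = -4·x₁·x₂ - 6·x₁ + 4·x₂.
At (3, -1) this is -10.000.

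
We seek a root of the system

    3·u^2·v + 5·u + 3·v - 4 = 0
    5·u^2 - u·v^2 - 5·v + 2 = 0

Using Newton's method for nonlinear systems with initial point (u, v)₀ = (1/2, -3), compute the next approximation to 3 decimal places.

(1.633, 1.609)

At (1/2, -3): F = (-12.750, 13.750).
Jacobian J = [[6·u·v + 5, 3·u^2 + 3], [10·u - v^2, -2·u·v - 5]].
At the point, J = [[-4.000, 3.750], [-4.000, -2.000]] (det J = 23.000).
Solving J·Δ = −F gives Δ = (1.133, 4.609).
Then the next iterate is (u, v)₁ = (1.633, 1.609).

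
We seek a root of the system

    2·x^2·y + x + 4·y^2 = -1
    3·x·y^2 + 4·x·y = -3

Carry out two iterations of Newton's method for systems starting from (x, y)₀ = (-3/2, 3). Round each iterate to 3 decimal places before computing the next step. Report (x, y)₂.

At (-3/2, 3): F = (49.000, -55.500).
Jacobian J = [[4·x·y + 1, 2·x^2 + 8·y], [3·y^2 + 4·y, 6·x·y + 4·x]].
At the point, J = [[-17.000, 28.500], [39.000, -33.000]] (det J = -550.500).
Solving J·Δ = −F gives Δ = (-0.064, -1.757).
Then the next iterate is (x, y)₁ = (-1.564, 1.243).
Round to (-1.564, 1.243) and repeat: F = (11.69719, -12.02558), J = [[-6.77621, 14.83619], [9.60715, -17.92031]].
Δ = (-1.479, -1.464), so (x, y)₂ = (-3.043, -0.221).

(-3.043, -0.221)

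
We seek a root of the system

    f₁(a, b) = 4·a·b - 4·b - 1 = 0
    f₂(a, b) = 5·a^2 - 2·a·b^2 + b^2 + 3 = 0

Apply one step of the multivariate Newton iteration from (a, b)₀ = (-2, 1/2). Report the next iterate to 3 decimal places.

(-0.915, 0.097)

At (-2, 1/2): F = (-7.000, 24.250).
Jacobian J = [[4·b, 4·a - 4], [10·a - 2·b^2, -4·a·b + 2·b]].
At the point, J = [[2.000, -12.000], [-20.500, 5.000]] (det J = -236.000).
Solving J·Δ = −F gives Δ = (1.085, -0.403).
Then the next iterate is (a, b)₁ = (-0.915, 0.097).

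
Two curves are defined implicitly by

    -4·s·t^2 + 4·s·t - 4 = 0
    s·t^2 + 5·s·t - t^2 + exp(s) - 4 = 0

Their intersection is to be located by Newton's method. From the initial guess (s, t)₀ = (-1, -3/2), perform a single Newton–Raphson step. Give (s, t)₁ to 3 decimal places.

(-0.990, -0.821)

At (-1, -3/2): F = (11.000, -0.63212).
Jacobian J = [[-4·t^2 + 4·t, -8·s·t + 4·s], [t^2 + 5·t + exp(s), 2·s·t + 5·s - 2·t]].
At the point, J = [[-15.000, -16.000], [-4.88212, 1.000]] (det J = -93.11393).
Solving J·Δ = −F gives Δ = (0.010, 0.679).
Then the next iterate is (s, t)₁ = (-0.990, -0.821).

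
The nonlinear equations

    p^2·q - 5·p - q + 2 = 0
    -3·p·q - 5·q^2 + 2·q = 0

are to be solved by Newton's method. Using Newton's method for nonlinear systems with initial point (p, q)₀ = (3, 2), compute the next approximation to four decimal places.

(4.3546, 0.4397)

At (3, 2): F = (3.0000, -34.0000).
Jacobian J = [[2·p·q - 5, p^2 - 1], [-3·q, -3·p - 10·q + 2]].
At the point, J = [[7.0000, 8.0000], [-6.0000, -27.0000]] (det J = -141.0000).
Solving J·Δ = −F gives Δ = (1.3546, -1.5603).
Then the next iterate is (p, q)₁ = (4.3546, 0.4397).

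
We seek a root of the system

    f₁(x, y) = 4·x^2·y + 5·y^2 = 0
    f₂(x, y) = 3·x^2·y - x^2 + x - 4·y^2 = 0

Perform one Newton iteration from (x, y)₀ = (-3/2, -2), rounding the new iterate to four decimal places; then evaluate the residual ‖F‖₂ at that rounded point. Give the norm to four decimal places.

9.1032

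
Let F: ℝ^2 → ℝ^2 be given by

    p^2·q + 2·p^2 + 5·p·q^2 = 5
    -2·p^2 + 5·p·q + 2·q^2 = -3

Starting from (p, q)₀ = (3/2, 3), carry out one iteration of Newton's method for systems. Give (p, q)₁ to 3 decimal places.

(2.043, 0.749)

At (3/2, 3): F = (73.750, 39.000).
Jacobian J = [[2·p·q + 4·p + 5·q^2, p^2 + 10·p·q], [-4·p + 5·q, 5·p + 4·q]].
At the point, J = [[60.000, 47.250], [9.000, 19.500]] (det J = 744.750).
Solving J·Δ = −F gives Δ = (0.543, -2.251).
Then the next iterate is (p, q)₁ = (2.043, 0.749).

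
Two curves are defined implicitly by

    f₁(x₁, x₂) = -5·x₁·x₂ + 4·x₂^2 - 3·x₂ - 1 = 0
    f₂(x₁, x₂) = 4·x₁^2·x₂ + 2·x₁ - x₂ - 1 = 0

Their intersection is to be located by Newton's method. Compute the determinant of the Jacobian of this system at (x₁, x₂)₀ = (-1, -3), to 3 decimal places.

617.000

J = [[-5·x₂, -5·x₁ + 8·x₂ - 3], [8·x₁·x₂ + 2, 4·x₁^2 - 1]].
At the point, J = [[15.000, -22.000], [26.000, 3.000]].
det J = 617.000.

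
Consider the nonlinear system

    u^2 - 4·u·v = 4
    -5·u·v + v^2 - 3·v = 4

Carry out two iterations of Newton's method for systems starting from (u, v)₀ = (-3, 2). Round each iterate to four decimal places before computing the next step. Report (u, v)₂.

At (-3, 2): F = (29.0000, 24.0000).
Jacobian J = [[2·u - 4·v, -4·u], [-5·v, -5·u + 2·v - 3]].
At the point, J = [[-14.0000, 12.0000], [-10.0000, 16.0000]] (det J = -104.0000).
Solving J·Δ = −F gives Δ = (1.6923, -0.4423).
Then the next iterate is (u, v)₁ = (-1.3077, 1.5577).
Round to (-1.3077, 1.5577) and repeat: F = (5.858096, 3.938351), J = [[-8.8462, 5.2308], [-7.7885, 6.6539]].
Δ = (1.0142, 0.5952), so (u, v)₂ = (-0.2935, 2.1529).

(-0.2935, 2.1529)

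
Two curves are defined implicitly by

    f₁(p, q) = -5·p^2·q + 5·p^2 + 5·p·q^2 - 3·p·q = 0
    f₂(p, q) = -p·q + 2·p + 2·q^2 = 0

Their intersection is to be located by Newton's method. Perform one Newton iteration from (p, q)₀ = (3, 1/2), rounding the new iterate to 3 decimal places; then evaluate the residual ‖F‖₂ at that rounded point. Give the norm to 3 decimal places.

At (3, 1/2): F = (21.750, 5.000).
Jacobian J = [[-10·p·q + 10·p + 5·q^2 - 3·q, -5·p^2 + 10·p·q - 3·p], [-q + 2, -p + 4·q]].
At the point, J = [[14.750, -39.000], [1.500, -1.000]] (det J = 43.750).
Solving J·Δ = −F gives Δ = (-3.960, -0.940).
Then the next iterate is (p, q)₁ = (-0.960, -0.440).
Re-evaluating at (-0.960, -0.440): F = (4.43904, -1.95520), so ‖F‖₂ = 4.851.

4.851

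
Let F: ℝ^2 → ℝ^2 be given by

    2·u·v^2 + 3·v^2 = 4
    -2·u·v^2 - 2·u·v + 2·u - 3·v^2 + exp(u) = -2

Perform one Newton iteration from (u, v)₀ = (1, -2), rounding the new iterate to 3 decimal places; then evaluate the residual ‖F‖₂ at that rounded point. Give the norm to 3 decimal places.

At (1, -2): F = (16.000, -9.28172).
Jacobian J = [[2·v^2, 4·u·v + 6·v], [-2·v^2 - 2·v + exp(u) + 2, -4·u·v - 2·u - 6·v]].
At the point, J = [[8.000, -20.000], [0.71828, 18.000]] (det J = 158.36564).
Solving J·Δ = −F gives Δ = (-0.646, 0.541).
Then the next iterate is (u, v)₁ = (0.354, -1.459).
Re-evaluating at (0.354, -1.459): F = (3.89315, -2.72742), so ‖F‖₂ = 4.753.

4.753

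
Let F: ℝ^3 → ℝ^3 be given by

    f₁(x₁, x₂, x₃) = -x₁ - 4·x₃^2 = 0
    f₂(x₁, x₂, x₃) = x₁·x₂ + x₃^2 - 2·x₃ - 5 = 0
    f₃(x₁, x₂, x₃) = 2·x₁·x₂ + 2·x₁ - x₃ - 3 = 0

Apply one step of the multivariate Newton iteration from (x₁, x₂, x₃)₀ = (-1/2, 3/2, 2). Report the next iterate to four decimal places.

(-4.3243, -24.3919, 1.2703)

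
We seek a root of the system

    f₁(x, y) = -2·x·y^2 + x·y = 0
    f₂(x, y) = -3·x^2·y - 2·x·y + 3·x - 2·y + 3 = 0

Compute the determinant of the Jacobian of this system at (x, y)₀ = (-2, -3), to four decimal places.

-492.0000

J = [[-2·y^2 + y, -4·x·y + x], [-6·x·y - 2·y + 3, -3·x^2 - 2·x - 2]].
At the point, J = [[-21.0000, -26.0000], [-27.0000, -10.0000]].
det J = -492.0000.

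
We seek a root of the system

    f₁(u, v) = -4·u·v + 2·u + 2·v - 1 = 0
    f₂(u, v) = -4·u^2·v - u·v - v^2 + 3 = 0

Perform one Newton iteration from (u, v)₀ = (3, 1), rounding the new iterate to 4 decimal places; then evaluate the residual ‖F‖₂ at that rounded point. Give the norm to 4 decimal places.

10.3022

At (3, 1): F = (-5.0000, -37.0000).
Jacobian J = [[-4·v + 2, -4·u + 2], [-8·u·v - v, -4·u^2 - u - 2·v]].
At the point, J = [[-2.0000, -10.0000], [-25.0000, -41.0000]] (det J = -168.0000).
Solving J·Δ = −F gives Δ = (-0.9821, -0.3036).
Then the next iterate is (u, v)₁ = (2.0179, 0.6964).
Re-evaluating at (2.0179, 0.6964): F = (-1.192462, -10.232980), so ‖F‖₂ = 10.3022.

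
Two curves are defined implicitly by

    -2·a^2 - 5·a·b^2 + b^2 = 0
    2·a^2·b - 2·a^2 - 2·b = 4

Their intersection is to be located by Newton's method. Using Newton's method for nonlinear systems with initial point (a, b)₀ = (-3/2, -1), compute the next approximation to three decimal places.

At (-3/2, -1): F = (4.000, -11.000).
Jacobian J = [[-4·a - 5·b^2, -10·a·b + 2·b], [4·a·b - 4·a, 2·a^2 - 2]].
At the point, J = [[1.000, -17.000], [12.000, 2.500]] (det J = 206.500).
Solving J·Δ = −F gives Δ = (0.857, 0.286).
Then the next iterate is (a, b)₁ = (-0.643, -0.714).

(-0.643, -0.714)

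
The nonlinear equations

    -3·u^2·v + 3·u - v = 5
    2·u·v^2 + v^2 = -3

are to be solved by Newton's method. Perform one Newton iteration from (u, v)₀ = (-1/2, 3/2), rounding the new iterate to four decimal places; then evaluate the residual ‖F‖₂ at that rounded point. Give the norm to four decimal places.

At (-1/2, 3/2): F = (-9.1250, 3.0000).
Jacobian J = [[-6·u·v + 3, -3·u^2 - 1], [2·v^2, 4·u·v + 2·v]].
At the point, J = [[7.5000, -1.7500], [4.5000, 0.0000]] (det J = 7.8750).
Solving J·Δ = −F gives Δ = (-0.6667, -8.0714).
Then the next iterate is (u, v)₁ = (-1.1667, -6.5714).
Re-evaluating at (-1.1667, -6.5714): F = (24.906050, -54.580609), so ‖F‖₂ = 59.9946.

59.9946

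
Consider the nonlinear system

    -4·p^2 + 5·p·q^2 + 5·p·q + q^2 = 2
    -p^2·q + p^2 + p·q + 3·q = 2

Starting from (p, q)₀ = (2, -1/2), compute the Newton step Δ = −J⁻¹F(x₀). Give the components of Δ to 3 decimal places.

(-1.596, 7.277)

At (2, -1/2): F = (-20.250, 1.500).
Jacobian J = [[-8·p + 5·q^2 + 5·q, 10·p·q + 5·p + 2·q], [-2·p·q + 2·p + q, -p^2 + p + 3]].
At the point, J = [[-17.250, -1.000], [5.500, 1.000]] (det J = -11.750).
Solving J·Δ = −F gives Δ = (-1.596, 7.277).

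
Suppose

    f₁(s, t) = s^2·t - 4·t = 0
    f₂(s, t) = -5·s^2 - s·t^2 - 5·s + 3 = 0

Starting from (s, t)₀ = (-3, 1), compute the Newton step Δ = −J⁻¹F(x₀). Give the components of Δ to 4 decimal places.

(0.9615, 0.1538)

At (-3, 1): F = (5.0000, -24.0000).
Jacobian J = [[2·s·t, s^2 - 4], [-10·s - t^2 - 5, -2·s·t]].
At the point, J = [[-6.0000, 5.0000], [24.0000, 6.0000]] (det J = -156.0000).
Solving J·Δ = −F gives Δ = (0.9615, 0.1538).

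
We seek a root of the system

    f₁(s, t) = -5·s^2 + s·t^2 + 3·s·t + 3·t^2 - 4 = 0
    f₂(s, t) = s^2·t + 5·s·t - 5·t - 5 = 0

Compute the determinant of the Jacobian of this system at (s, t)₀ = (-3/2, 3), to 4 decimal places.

-365.2500

J = [[-10·s + t^2 + 3·t, 2·s·t + 3·s + 6·t], [2·s·t + 5·t, s^2 + 5·s - 5]].
At the point, J = [[33.0000, 4.5000], [6.0000, -10.2500]].
det J = -365.2500.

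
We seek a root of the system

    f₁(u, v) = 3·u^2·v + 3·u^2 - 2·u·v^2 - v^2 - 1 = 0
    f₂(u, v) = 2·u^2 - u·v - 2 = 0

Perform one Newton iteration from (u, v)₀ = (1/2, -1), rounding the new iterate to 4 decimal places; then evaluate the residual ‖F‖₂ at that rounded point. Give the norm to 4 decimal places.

1.2679

At (1/2, -1): F = (-3.0000, -1.0000).
Jacobian J = [[6·u·v + 6·u - 2·v^2, 3·u^2 - 4·u·v - 2·v], [4·u - v, -u]].
At the point, J = [[-2.0000, 4.7500], [3.0000, -0.5000]] (det J = -13.2500).
Solving J·Δ = −F gives Δ = (0.4717, 0.8302).
Then the next iterate is (u, v)₁ = (0.9717, -0.1698).
Re-evaluating at (0.9717, -0.1698): F = (1.266763, 0.053396), so ‖F‖₂ = 1.2679.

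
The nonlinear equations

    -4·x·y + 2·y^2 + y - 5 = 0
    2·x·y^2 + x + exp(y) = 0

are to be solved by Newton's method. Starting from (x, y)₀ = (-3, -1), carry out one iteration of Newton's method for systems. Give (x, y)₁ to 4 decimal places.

(2.3489, -1.5995)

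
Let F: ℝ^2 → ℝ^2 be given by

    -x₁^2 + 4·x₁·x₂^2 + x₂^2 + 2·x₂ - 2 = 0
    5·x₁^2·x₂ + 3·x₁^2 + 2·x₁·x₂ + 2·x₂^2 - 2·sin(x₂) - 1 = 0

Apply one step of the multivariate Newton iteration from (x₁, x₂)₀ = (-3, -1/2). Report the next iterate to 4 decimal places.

At (-3, -1/2): F = (-14.7500, 7.958851).
Jacobian J = [[-2·x₁ + 4·x₂^2, 8·x₁·x₂ + 2·x₂ + 2], [10·x₁·x₂ + 6·x₁ + 2·x₂, 5·x₁^2 + 2·x₁ + 4·x₂ - 2·cos(x₂)]].
At the point, J = [[7.0000, 13.0000], [-4.0000, 35.244835]] (det J = 298.713844).
Solving J·Δ = −F gives Δ = (2.0867, 0.0110).
Then the next iterate is (x₁, x₂)₁ = (-0.9133, -0.4890).

(-0.9133, -0.4890)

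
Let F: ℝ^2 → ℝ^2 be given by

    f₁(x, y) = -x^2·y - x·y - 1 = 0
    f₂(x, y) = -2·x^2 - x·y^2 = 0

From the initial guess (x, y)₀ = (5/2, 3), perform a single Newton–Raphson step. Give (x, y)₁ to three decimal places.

At (5/2, 3): F = (-27.250, -35.000).
Jacobian J = [[-2·x·y - y, -x^2 - x], [-4·x - y^2, -2·x·y]].
At the point, J = [[-18.000, -8.750], [-19.000, -15.000]] (det J = 103.750).
Solving J·Δ = −F gives Δ = (-0.988, -1.082).
Then the next iterate is (x, y)₁ = (1.512, 1.918).

(1.512, 1.918)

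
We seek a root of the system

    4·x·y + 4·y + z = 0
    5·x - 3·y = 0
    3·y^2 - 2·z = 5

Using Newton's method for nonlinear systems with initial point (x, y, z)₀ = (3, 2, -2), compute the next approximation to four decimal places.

At (3, 2, -2): F = (30.0000, 9.0000, 11.0000).
Jacobian J = [[4·y, 4·x + 4, 1], [5, -3, 0], [0, 6·y, -2]].
At the point, J = [[8.0000, 16.0000, 1.0000], [5.0000, -3.0000, 0.0000], [0.0000, 12.0000, -2.0000]] (det J = 268.0000).
Solving J·Δ = −F gives Δ = (-2.2724, -0.7873, 0.7761).
Then the next iterate is (x, y, z)₁ = (0.7276, 1.2127, -1.2239).

(0.7276, 1.2127, -1.2239)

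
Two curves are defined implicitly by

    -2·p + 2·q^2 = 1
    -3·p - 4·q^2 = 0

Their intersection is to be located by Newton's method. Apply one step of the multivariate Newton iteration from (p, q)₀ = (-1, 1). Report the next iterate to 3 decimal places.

(-0.286, 0.607)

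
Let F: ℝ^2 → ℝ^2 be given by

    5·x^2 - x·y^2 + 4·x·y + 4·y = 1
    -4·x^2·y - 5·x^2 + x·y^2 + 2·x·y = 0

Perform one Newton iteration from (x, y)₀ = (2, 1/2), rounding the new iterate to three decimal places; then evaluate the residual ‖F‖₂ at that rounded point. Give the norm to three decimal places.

At (2, 1/2): F = (24.500, -25.500).
Jacobian J = [[10·x - y^2 + 4·y, -2·x·y + 4·x + 4], [-8·x·y - 10·x + y^2 + 2·y, -4·x^2 + 2·x·y + 2·x]].
At the point, J = [[21.750, 10.000], [-26.750, -10.000]] (det J = 50.000).
Solving J·Δ = −F gives Δ = (-0.200, -2.015).
Then the next iterate is (x, y)₁ = (1.800, -1.515).
Re-evaluating at (1.800, -1.515): F = (-5.89940, 2.11180), so ‖F‖₂ = 6.266.

6.266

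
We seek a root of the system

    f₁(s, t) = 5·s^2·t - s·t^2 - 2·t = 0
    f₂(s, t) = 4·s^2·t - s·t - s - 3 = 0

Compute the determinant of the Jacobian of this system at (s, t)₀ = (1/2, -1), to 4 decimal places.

-2.0000

J = [[10·s·t - t^2, 5·s^2 - 2·s·t - 2], [8·s·t - t - 1, 4·s^2 - s]].
At the point, J = [[-6.0000, 0.2500], [-4.0000, 0.5000]].
det J = -2.0000.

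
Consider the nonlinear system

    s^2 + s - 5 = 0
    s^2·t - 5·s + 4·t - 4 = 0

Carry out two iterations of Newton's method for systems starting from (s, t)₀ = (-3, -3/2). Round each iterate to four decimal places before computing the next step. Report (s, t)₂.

(-2.7913, -0.8447)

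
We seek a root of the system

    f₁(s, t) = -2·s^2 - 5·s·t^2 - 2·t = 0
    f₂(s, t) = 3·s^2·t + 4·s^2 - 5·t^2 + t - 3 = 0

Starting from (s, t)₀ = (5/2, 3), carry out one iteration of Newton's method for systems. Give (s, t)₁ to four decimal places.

At (5/2, 3): F = (-131.0000, 36.2500).
Jacobian J = [[-4·s - 5·t^2, -10·s·t - 2], [6·s·t + 8·s, 3·s^2 - 10·t + 1]].
At the point, J = [[-55.0000, -77.0000], [65.0000, -10.2500]] (det J = 5568.7500).
Solving J·Δ = −F gives Δ = (-0.7424, -1.1710).
Then the next iterate is (s, t)₁ = (1.7576, 1.8290).

(1.7576, 1.8290)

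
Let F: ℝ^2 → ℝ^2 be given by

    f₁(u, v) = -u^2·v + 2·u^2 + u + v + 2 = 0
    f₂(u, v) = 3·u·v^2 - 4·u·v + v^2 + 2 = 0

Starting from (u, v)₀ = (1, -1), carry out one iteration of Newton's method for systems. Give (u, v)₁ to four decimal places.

At (1, -1): F = (5.0000, 10.0000).
Jacobian J = [[-2·u·v + 4·u + 1, -u^2 + 1], [3·v^2 - 4·v, 6·u·v - 4·u + 2·v]].
At the point, J = [[7.0000, 0.0000], [7.0000, -12.0000]] (det J = -84.0000).
Solving J·Δ = −F gives Δ = (-0.7143, 0.4167).
Then the next iterate is (u, v)₁ = (0.2857, -0.5833).

(0.2857, -0.5833)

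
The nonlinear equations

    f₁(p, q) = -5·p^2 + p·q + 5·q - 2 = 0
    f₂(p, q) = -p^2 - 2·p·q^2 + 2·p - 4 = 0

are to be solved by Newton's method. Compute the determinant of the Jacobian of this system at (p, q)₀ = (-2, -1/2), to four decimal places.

-94.5000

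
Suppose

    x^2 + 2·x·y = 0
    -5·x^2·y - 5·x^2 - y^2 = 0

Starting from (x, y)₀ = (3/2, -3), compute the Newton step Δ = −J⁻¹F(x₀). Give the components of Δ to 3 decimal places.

(-0.068, 2.182)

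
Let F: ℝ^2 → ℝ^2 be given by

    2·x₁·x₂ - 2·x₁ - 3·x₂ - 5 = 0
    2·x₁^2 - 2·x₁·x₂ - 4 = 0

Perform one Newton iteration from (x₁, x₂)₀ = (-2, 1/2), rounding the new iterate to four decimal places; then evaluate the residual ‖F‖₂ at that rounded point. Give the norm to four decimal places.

0.9033

At (-2, 1/2): F = (-4.5000, 6.0000).
Jacobian J = [[2·x₂ - 2, 2·x₁ - 3], [4·x₁ - 2·x₂, -2·x₁]].
At the point, J = [[-1.0000, -7.0000], [-9.0000, 4.0000]] (det J = -67.0000).
Solving J·Δ = −F gives Δ = (0.3582, -0.6940).
Then the next iterate is (x₁, x₂)₁ = (-1.6418, -0.1940).
Re-evaluating at (-1.6418, -0.1940): F = (-0.497382, 0.753996), so ‖F‖₂ = 0.9033.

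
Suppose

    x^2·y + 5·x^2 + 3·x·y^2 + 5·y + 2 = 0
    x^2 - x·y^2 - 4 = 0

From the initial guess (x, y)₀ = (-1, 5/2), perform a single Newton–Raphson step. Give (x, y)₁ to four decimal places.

At (-1, 5/2): F = (3.2500, 3.2500).
Jacobian J = [[2·x·y + 10·x + 3·y^2, x^2 + 6·x·y + 5], [2·x - y^2, -2·x·y]].
At the point, J = [[3.7500, -9.0000], [-8.2500, 5.0000]] (det J = -55.5000).
Solving J·Δ = −F gives Δ = (0.8198, 0.7027).
Then the next iterate is (x, y)₁ = (-0.1802, 3.2027).

(-0.1802, 3.2027)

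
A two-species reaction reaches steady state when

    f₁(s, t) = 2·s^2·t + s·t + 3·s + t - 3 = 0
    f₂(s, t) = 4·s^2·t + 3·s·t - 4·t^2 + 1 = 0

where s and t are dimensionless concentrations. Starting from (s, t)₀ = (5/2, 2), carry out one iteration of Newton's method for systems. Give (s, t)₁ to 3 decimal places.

At (5/2, 2): F = (36.500, 50.000).
Jacobian J = [[4·s·t + t + 3, 2·s^2 + s + 1], [8·s·t + 3·t, 4·s^2 + 3·s - 8·t]].
At the point, J = [[25.000, 16.000], [46.000, 16.500]] (det J = -323.500).
Solving J·Δ = −F gives Δ = (-0.611, -1.326).
Then the next iterate is (s, t)₁ = (1.889, 0.674).

(1.889, 0.674)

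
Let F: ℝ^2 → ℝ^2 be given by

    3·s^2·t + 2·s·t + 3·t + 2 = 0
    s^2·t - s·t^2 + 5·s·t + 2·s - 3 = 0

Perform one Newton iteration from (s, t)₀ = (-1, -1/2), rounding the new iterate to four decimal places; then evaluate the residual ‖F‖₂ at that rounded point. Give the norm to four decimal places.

At (-1, -1/2): F = (0.0000, -2.7500).
Jacobian J = [[6·s·t + 2·t, 3·s^2 + 2·s + 3], [2·s·t - t^2 + 5·t + 2, s^2 - 2·s·t + 5·s]].
At the point, J = [[2.0000, 4.0000], [0.2500, -5.0000]] (det J = -11.0000).
Solving J·Δ = −F gives Δ = (1.0000, -0.5000).
Then the next iterate is (s, t)₁ = (0.0000, -1.0000).
Re-evaluating at (0.0000, -1.0000): F = (-1.0000, -3.0000), so ‖F‖₂ = 3.1623.

3.1623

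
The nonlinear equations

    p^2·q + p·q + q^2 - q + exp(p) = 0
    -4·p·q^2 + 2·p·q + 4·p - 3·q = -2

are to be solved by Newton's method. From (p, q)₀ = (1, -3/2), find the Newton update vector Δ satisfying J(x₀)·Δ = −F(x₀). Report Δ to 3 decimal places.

At (1, -3/2): F = (3.46828, -1.500).
Jacobian J = [[2·p·q + q + exp(p), p^2 + p + 2·q - 1], [-4·q^2 + 2·q + 4, -8·p·q + 2·p - 3]].
At the point, J = [[-1.78172, -2.000], [-8.000, 11.000]] (det J = -35.59890).
Solving J·Δ = −F gives Δ = (0.987, 0.854).

(0.987, 0.854)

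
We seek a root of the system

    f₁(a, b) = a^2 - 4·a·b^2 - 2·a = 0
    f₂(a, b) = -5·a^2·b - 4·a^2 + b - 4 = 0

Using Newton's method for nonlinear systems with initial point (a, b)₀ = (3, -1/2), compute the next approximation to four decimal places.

At (3, -1/2): F = (0.0000, -18.0000).
Jacobian J = [[2·a - 4·b^2 - 2, -8·a·b], [-10·a·b - 8·a, -5·a^2 + 1]].
At the point, J = [[3.0000, 12.0000], [-9.0000, -44.0000]] (det J = -24.0000).
Solving J·Δ = −F gives Δ = (9.0000, -2.2500).
Then the next iterate is (a, b)₁ = (12.0000, -2.7500).

(12.0000, -2.7500)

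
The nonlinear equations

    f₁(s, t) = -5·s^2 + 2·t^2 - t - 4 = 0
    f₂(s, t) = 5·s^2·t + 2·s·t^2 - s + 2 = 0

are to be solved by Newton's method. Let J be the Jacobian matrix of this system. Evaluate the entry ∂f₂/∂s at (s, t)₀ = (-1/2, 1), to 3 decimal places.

-4.000

∂f₂/∂s = 10·s·t + 2·t^2 - 1.
At (-1/2, 1) this is -4.000.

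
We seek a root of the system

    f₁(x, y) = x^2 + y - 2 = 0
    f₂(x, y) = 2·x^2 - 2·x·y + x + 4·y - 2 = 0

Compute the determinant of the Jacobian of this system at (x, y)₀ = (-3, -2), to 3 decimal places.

-53.000

J = [[2·x, 1], [4·x - 2·y + 1, -2·x + 4]].
At the point, J = [[-6.000, 1.000], [-7.000, 10.000]].
det J = -53.000.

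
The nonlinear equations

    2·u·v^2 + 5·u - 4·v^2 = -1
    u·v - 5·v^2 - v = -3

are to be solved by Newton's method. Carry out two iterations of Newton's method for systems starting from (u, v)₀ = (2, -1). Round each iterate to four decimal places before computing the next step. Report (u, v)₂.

At (2, -1): F = (11.0000, -3.0000).
Jacobian J = [[2·v^2 + 5, 4·u·v - 8·v], [v, u - 10·v - 1]].
At the point, J = [[7.0000, 0.0000], [-1.0000, 11.0000]] (det J = 77.0000).
Solving J·Δ = −F gives Δ = (-1.5714, 0.1299).
Then the next iterate is (u, v)₁ = (0.4286, -0.8701).
Round to (0.4286, -0.8701) and repeat: F = (0.763668, -0.288195), J = [[6.514148, 5.469101], [-0.8701, 8.1296]].
Δ = (-0.1349, 0.0210), so (u, v)₂ = (0.2937, -0.8491).

(0.2937, -0.8491)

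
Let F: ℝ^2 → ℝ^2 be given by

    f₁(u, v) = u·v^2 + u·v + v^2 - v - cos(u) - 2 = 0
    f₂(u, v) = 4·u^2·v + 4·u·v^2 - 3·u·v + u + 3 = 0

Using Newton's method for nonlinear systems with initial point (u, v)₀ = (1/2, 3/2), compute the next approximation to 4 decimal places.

(-0.8365, 2.9763)

At (1/2, 3/2): F = (-0.252583, 7.2500).
Jacobian J = [[v^2 + v + sin(u), 2·u·v + u + 2·v - 1], [8·u·v + 4·v^2 - 3·v + 1, 4·u^2 + 8·u·v - 3·u]].
At the point, J = [[4.229426, 4.0000], [11.5000, 5.5000]] (det J = -22.738160).
Solving J·Δ = −F gives Δ = (-1.3365, 1.4763).
Then the next iterate is (u, v)₁ = (-0.8365, 2.9763).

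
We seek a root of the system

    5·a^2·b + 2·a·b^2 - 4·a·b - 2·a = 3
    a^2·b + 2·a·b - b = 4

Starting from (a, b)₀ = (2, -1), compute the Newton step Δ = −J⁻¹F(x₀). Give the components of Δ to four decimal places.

At (2, -1): F = (-15.0000, -11.0000).
Jacobian J = [[10·a·b + 2·b^2 - 4·b - 2, 5·a^2 + 4·a·b - 4·a], [2·a·b + 2·b, a^2 + 2·a - 1]].
At the point, J = [[-16.0000, 4.0000], [-6.0000, 7.0000]] (det J = -88.0000).
Solving J·Δ = −F gives Δ = (-0.6932, 0.9773).

(-0.6932, 0.9773)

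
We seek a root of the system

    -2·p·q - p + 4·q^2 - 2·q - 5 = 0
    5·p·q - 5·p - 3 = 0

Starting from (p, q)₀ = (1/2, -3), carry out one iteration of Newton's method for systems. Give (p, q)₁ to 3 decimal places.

At (1/2, -3): F = (39.500, -13.000).
Jacobian J = [[-2·q - 1, -2·p + 8·q - 2], [5·q - 5, 5·p]].
At the point, J = [[5.000, -27.000], [-20.000, 2.500]] (det J = -527.500).
Solving J·Δ = −F gives Δ = (-0.478, 1.374).
Then the next iterate is (p, q)₁ = (0.022, -1.626).

(0.022, -1.626)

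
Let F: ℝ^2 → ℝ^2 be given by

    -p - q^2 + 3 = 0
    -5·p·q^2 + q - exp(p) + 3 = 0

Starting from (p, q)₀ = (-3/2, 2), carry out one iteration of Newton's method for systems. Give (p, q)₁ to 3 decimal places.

(-0.118, 1.780)

At (-3/2, 2): F = (0.500, 34.77687).
Jacobian J = [[-1, -2·q], [-5·q^2 - exp(p), -10·p·q + 1]].
At the point, J = [[-1.000, -4.000], [-20.22313, 31.000]] (det J = -111.89252).
Solving J·Δ = −F gives Δ = (1.382, -0.220).
Then the next iterate is (p, q)₁ = (-0.118, 1.780).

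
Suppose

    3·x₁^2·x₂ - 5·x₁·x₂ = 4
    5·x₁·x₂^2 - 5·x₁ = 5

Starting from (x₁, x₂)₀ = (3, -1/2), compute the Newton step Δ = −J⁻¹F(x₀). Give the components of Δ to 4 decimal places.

(-2.4211, -0.4781)

At (3, -1/2): F = (-10.0000, -16.2500).
Jacobian J = [[6·x₁·x₂ - 5·x₂, 3·x₁^2 - 5·x₁], [5·x₂^2 - 5, 10·x₁·x₂]].
At the point, J = [[-6.5000, 12.0000], [-3.7500, -15.0000]] (det J = 142.5000).
Solving J·Δ = −F gives Δ = (-2.4211, -0.4781).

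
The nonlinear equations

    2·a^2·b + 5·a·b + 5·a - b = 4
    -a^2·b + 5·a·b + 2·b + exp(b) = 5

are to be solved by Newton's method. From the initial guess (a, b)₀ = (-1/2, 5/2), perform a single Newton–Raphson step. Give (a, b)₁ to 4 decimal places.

At (-1/2, 5/2): F = (-14.0000, 5.307494).
Jacobian J = [[4·a·b + 5·b + 5, 2·a^2 + 5·a - 1], [-2·a·b + 5·b, -a^2 + 5·a + exp(b) + 2]].
At the point, J = [[12.5000, -3.0000], [15.0000, 11.432494]] (det J = 187.906175).
Solving J·Δ = −F gives Δ = (0.7670, -1.4706).
Then the next iterate is (a, b)₁ = (0.2670, 1.0294).

(0.2670, 1.0294)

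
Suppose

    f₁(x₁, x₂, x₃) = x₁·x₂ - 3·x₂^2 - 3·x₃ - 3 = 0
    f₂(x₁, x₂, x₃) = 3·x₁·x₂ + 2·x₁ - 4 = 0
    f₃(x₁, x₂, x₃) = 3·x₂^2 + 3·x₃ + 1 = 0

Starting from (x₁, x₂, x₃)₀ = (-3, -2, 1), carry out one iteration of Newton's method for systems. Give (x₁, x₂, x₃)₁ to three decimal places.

At (-3, -2, 1): F = (-12.000, 8.000, 16.000).
Jacobian J = [[x₂, x₁ - 6·x₂, -3], [3·x₂ + 2, 3·x₁, 0], [0, 6·x₂, 3]].
At the point, J = [[-2.000, 9.000, -3.000], [-4.000, -9.000, 0.000], [0.000, -12.000, 3.000]] (det J = 18.000).
Solving J·Δ = −F gives Δ = (2.000, 0.000, -5.333).
Then the next iterate is (x₁, x₂, x₃)₁ = (-1.000, -2.000, -4.333).

(-1.000, -2.000, -4.333)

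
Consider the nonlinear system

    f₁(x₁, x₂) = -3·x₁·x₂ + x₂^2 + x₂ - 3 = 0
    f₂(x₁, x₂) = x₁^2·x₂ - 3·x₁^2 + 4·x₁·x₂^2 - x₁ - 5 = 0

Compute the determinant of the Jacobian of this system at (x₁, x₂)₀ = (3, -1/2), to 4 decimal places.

-193.5000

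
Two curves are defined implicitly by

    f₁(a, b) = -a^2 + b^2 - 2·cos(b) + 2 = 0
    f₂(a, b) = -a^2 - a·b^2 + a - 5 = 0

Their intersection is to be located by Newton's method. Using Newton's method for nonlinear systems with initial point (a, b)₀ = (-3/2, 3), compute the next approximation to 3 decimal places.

At (-3/2, 3): F = (10.72998, 4.750).
Jacobian J = [[-2·a, 2·b + 2·sin(b)], [-2·a - b^2 + 1, -2·a·b]].
At the point, J = [[3.000, 6.28224], [-5.000, 9.000]] (det J = 58.41120).
Solving J·Δ = −F gives Δ = (-1.142, -1.162).
Then the next iterate is (a, b)₁ = (-2.642, 1.838).

(-2.642, 1.838)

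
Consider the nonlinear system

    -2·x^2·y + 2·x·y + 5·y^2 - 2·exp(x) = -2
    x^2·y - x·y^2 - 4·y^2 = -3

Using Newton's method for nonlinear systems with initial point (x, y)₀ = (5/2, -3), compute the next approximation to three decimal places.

(1.690, -1.789)

At (5/2, -3): F = (45.13501, -74.250).
Jacobian J = [[-4·x·y + 2·y - 2·exp(x), -2·x^2 + 2·x + 10·y], [2·x·y - y^2, x^2 - 2·x·y - 8·y]].
At the point, J = [[-0.36499, -37.500], [-24.000, 45.250]] (det J = -916.51570).
Solving J·Δ = −F gives Δ = (-0.810, 1.211).
Then the next iterate is (x, y)₁ = (1.690, -1.789).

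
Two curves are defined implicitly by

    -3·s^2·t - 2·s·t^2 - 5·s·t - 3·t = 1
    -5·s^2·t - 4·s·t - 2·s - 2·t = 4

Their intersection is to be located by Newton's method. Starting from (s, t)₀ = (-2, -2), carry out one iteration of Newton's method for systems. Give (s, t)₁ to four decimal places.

(-1.4138, -1.4236)

At (-2, -2): F = (25.0000, 28.0000).
Jacobian J = [[-6·s·t - 2·t^2 - 5·t, -3·s^2 - 4·s·t - 5·s - 3], [-10·s·t - 4·t - 2, -5·s^2 - 4·s - 2]].
At the point, J = [[-22.0000, -21.0000], [-34.0000, -14.0000]] (det J = -406.0000).
Solving J·Δ = −F gives Δ = (0.5862, 0.5764).
Then the next iterate is (s, t)₁ = (-1.4138, -1.4236).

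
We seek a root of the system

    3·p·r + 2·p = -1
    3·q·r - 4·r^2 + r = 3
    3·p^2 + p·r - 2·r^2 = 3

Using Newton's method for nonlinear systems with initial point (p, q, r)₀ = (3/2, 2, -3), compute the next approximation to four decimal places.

(1.1389, 0.6701, -1.4506)

At (3/2, 2, -3): F = (-9.5000, -60.0000, -18.7500).
Jacobian J = [[3·r + 2, 0, 3·p], [0, 3·r, 3·q - 8·r + 1], [6·p + r, 0, p - 4·r]].
At the point, J = [[-7.0000, 0.0000, 4.5000], [0.0000, -9.0000, 31.0000], [6.0000, 0.0000, 13.5000]] (det J = 1093.5000).
Solving J·Δ = −F gives Δ = (-0.3611, -1.3299, 1.5494).
Then the next iterate is (p, q, r)₁ = (1.1389, 0.6701, -1.4506).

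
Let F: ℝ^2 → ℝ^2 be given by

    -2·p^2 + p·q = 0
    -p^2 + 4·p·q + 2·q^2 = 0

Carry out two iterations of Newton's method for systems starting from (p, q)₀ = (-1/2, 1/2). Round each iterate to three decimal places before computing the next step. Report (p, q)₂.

At (-1/2, 1/2): F = (-0.750, -0.750).
Jacobian J = [[-4·p + q, p], [-2·p + 4·q, 4·p + 4·q]].
At the point, J = [[2.500, -0.500], [3.000, 0.000]] (det J = 1.500).
Solving J·Δ = −F gives Δ = (0.250, -0.250).
Then the next iterate is (p, q)₁ = (-0.250, 0.250).
Round to (-0.250, 0.250) and repeat: F = (-0.18750, -0.18750), J = [[1.250, -0.250], [1.500, 0.000]].
Δ = (0.125, -0.125), so (p, q)₂ = (-0.125, 0.125).

(-0.125, 0.125)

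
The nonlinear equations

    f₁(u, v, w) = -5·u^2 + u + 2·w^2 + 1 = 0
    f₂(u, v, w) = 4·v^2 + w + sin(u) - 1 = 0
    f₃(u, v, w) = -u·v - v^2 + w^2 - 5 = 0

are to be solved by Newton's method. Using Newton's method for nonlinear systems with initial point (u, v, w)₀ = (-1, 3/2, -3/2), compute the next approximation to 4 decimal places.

(-1.3514, 1.1049, -2.2276)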